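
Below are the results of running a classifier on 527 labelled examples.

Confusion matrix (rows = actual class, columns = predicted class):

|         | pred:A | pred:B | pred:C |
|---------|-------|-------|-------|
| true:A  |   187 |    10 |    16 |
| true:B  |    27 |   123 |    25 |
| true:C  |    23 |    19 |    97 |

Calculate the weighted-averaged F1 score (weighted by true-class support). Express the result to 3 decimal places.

Per-class F1 score (2·TP/(2·TP+FP+FN)):
  A: TP=187, FP=27+23=50, FN=10+16=26 → 374/450 = 0.8311
  B: TP=123, FP=10+19=29, FN=27+25=52 → 246/327 = 0.7523
  C: TP=97, FP=16+25=41, FN=23+19=42 → 194/277 = 0.7004
Weighted-F1 score = Σ (supportᵢ/N)·F1 scoreᵢ with N=527: (213/527)·0.8311 + (175/527)·0.7523 + (139/527)·0.7004 = 0.770

0.770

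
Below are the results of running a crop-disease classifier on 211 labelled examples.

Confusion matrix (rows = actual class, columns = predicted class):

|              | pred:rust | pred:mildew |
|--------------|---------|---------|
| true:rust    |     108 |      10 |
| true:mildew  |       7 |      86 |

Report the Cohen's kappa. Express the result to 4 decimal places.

0.8371

Observed agreement pₒ = trace/N = 194/211 = 0.91943
Expected agreement pₑ = Σ (rowᵢ·colᵢ)/N² = (118·115 + 93·96)/211² = 0.50533
κ = (pₒ − pₑ)/(1 − pₑ) = (0.91943 − 0.50533)/(1 − 0.50533) = 0.8371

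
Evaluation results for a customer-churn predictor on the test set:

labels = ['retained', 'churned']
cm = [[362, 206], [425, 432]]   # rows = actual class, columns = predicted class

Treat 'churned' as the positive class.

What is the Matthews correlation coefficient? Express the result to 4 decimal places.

MCC = (TP·TN − FP·FN) / √((TP+FP)(TP+FN)(TN+FP)(TN+FN))
Numerator = 432·362 − 206·425 = 68834
Denominator = √(638·857·568·787) = √244413150256 = 494381.5837
MCC = 68834 / 494381.5837 = 0.1392

0.1392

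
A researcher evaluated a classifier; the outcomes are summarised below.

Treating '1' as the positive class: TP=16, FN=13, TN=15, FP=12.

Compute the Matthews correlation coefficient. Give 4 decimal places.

0.1072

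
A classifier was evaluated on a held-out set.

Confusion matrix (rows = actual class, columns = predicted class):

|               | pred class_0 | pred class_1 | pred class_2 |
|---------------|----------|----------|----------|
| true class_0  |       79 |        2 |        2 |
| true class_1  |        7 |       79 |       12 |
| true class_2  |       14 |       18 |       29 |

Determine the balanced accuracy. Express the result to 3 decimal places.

0.744

Balanced accuracy = mean of per-class recall.
  class_0: recall = 79/83 = 0.9518
  class_1: recall = 79/98 = 0.8061
  class_2: recall = 29/61 = 0.4754
Mean = (0.9518 + 0.8061 + 0.4754) / 3 = 0.744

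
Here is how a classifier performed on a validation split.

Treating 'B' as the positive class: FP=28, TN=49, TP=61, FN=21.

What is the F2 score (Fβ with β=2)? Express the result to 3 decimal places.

0.731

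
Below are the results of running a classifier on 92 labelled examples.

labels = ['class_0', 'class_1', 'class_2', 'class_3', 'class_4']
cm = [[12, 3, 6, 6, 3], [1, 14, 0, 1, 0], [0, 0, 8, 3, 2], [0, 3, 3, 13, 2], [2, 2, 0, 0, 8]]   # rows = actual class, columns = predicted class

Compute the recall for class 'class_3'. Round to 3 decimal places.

Treat 'class_3' as positive and all other classes as negative.
recall = TP/(TP+FN).
class_3: TP=13, FN=0+3+3+2=8 → 13/21 = 0.6190

0.619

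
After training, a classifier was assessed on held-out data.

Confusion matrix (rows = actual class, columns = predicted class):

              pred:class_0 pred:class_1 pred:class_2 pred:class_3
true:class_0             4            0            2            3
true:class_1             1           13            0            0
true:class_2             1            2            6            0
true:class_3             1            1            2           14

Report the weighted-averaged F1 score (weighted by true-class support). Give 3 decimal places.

Per-class F1 score (2·TP/(2·TP+FP+FN)):
  class_0: TP=4, FP=1+1+1=3, FN=0+2+3=5 → 8/16 = 0.5000
  class_1: TP=13, FP=0+2+1=3, FN=1+0+0=1 → 26/30 = 0.8667
  class_2: TP=6, FP=2+0+2=4, FN=1+2+0=3 → 12/19 = 0.6316
  class_3: TP=14, FP=3+0+0=3, FN=1+1+2=4 → 28/35 = 0.8000
Weighted-F1 score = Σ (supportᵢ/N)·F1 scoreᵢ with N=50: (9/50)·0.5000 + (14/50)·0.8667 + (9/50)·0.6316 + (18/50)·0.8000 = 0.734

0.734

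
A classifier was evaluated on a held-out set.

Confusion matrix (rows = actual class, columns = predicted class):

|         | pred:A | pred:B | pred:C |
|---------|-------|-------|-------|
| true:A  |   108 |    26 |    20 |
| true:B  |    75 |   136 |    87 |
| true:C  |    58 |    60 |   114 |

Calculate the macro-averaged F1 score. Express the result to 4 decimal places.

Per-class F1 score (2·TP/(2·TP+FP+FN)):
  A: TP=108, FP=75+58=133, FN=26+20=46 → 216/395 = 0.54684
  B: TP=136, FP=26+60=86, FN=75+87=162 → 272/520 = 0.52308
  C: TP=114, FP=20+87=107, FN=58+60=118 → 228/453 = 0.50331
Macro-F1 score = mean = (0.54684 + 0.52308 + 0.50331) / 3 = 0.5244

0.5244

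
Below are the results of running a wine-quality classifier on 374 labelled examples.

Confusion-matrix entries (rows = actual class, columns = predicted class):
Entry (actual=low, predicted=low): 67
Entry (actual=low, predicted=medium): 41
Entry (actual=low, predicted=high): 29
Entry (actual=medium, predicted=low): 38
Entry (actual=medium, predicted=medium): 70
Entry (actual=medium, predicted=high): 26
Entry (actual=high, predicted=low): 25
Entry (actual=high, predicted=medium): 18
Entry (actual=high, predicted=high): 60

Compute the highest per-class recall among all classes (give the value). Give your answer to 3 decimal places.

0.583

Per-class recall (TP/(TP+FN)):
  low: TP=67, FN=41+29=70 → 67/137 = 0.4891
  medium: TP=70, FN=38+26=64 → 70/134 = 0.5224
  high: TP=60, FN=25+18=43 → 60/103 = 0.5825
Highest is class 'high' with recall = 0.583.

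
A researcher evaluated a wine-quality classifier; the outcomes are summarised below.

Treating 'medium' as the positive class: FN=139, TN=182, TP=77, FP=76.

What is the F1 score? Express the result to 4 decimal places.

0.4173

Precision = TP/(TP+FP) = 77/153 = 0.5033
Recall = TP/(TP+FN) = 77/216 = 0.3565
F1 = 2·TP/(2·TP+FP+FN) = 154/369 = 0.4173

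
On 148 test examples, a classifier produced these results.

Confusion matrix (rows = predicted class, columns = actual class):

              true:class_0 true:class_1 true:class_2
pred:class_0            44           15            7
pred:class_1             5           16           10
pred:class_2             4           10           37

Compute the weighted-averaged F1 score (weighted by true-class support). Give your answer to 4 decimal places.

Per-class F1 score (2·TP/(2·TP+FP+FN)):
  class_0: TP=44, FP=15+7=22, FN=5+4=9 → 88/119 = 0.73950
  class_1: TP=16, FP=5+10=15, FN=15+10=25 → 32/72 = 0.44444
  class_2: TP=37, FP=4+10=14, FN=7+10=17 → 74/105 = 0.70476
Weighted-F1 score = Σ (supportᵢ/N)·F1 scoreᵢ with N=148: (53/148)·0.73950 + (41/148)·0.44444 + (54/148)·0.70476 = 0.6451

0.6451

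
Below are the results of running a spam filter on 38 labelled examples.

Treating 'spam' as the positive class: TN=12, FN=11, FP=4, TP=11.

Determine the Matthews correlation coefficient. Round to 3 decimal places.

MCC = (TP·TN − FP·FN) / √((TP+FP)(TP+FN)(TN+FP)(TN+FN))
Numerator = 11·12 − 4·11 = 88
Denominator = √(15·22·16·23) = √121440 = 348.4824
MCC = 88 / 348.4824 = 0.253

0.253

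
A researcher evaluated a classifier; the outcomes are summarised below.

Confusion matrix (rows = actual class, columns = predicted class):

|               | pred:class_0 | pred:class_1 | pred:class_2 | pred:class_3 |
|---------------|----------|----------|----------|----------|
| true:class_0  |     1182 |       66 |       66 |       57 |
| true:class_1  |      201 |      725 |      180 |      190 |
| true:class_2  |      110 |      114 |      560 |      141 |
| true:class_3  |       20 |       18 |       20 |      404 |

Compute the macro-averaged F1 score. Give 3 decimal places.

0.689

Per-class F1 score (2·TP/(2·TP+FP+FN)):
  class_0: TP=1182, FP=201+110+20=331, FN=66+66+57=189 → 2364/2884 = 0.8197
  class_1: TP=725, FP=66+114+18=198, FN=201+180+190=571 → 1450/2219 = 0.6534
  class_2: TP=560, FP=66+180+20=266, FN=110+114+141=365 → 1120/1751 = 0.6396
  class_3: TP=404, FP=57+190+141=388, FN=20+18+20=58 → 808/1254 = 0.6443
Macro-F1 score = mean = (0.8197 + 0.6534 + 0.6396 + 0.6443) / 4 = 0.689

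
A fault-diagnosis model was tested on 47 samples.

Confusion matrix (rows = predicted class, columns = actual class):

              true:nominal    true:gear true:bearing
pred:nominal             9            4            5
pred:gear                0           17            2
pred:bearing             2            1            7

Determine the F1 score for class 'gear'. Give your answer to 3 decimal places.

0.829

F1 score = 2·TP/(2·TP+FP+FN).
gear: TP=17, FP=0+2=2, FN=4+1=5 → 34/41 = 0.8293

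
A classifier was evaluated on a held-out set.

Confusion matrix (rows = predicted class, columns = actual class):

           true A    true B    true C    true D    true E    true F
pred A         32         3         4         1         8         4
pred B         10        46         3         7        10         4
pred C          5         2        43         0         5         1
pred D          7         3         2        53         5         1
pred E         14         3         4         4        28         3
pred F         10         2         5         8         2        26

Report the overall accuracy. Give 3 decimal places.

0.620

Accuracy = trace / total = (32+46+43+53+28+26=228) / 368 = 228/368 = 0.620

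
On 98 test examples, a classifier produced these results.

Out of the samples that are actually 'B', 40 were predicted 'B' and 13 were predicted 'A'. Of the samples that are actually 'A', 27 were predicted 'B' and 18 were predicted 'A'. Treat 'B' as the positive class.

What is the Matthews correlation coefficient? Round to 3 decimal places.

MCC = (TP·TN − FP·FN) / √((TP+FP)(TP+FN)(TN+FP)(TN+FN))
Numerator = 40·18 − 27·13 = 369
Denominator = √(67·53·45·31) = √4953645 = 2225.6785
MCC = 369 / 2225.6785 = 0.166

0.166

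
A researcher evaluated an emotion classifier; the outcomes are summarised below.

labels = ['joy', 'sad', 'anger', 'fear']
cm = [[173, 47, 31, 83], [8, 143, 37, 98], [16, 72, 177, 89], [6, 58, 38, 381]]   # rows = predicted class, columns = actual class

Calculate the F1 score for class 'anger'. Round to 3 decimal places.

0.556

Treat 'anger' as positive and all other classes as negative.
F1 score = 2·TP/(2·TP+FP+FN).
anger: TP=177, FP=16+72+89=177, FN=31+37+38=106 → 354/637 = 0.5557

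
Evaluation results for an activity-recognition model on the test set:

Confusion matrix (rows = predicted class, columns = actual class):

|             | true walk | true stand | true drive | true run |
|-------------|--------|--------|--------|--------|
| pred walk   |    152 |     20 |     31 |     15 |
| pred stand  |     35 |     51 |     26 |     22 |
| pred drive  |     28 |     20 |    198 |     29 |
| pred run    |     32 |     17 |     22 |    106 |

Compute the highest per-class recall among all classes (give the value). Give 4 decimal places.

0.7148

Per-class recall (TP/(TP+FN)):
  walk: TP=152, FN=35+28+32=95 → 152/247 = 0.61538
  stand: TP=51, FN=20+20+17=57 → 51/108 = 0.47222
  drive: TP=198, FN=31+26+22=79 → 198/277 = 0.71480
  run: TP=106, FN=15+22+29=66 → 106/172 = 0.61628
Highest is class 'drive' with recall = 0.7148.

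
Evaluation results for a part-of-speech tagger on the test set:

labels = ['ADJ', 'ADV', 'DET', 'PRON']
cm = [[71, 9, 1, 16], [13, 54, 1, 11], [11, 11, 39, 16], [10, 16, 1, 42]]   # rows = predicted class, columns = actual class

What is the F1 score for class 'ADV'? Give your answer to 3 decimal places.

Take TP from the diagonal, FP from the rest of the 'ADV' prediction marginal, FN from the rest of the 'ADV' actual marginal.
F1 score = 2·TP/(2·TP+FP+FN).
ADV: TP=54, FP=13+1+11=25, FN=9+11+16=36 → 108/169 = 0.6391

0.639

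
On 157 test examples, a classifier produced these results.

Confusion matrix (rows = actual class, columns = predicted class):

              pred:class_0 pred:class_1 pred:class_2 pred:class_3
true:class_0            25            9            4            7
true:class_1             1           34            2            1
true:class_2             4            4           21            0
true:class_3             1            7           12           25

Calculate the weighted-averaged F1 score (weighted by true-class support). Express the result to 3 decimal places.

Per-class F1 score (2·TP/(2·TP+FP+FN)):
  class_0: TP=25, FP=1+4+1=6, FN=9+4+7=20 → 50/76 = 0.6579
  class_1: TP=34, FP=9+4+7=20, FN=1+2+1=4 → 68/92 = 0.7391
  class_2: TP=21, FP=4+2+12=18, FN=4+4+0=8 → 42/68 = 0.6176
  class_3: TP=25, FP=7+1+0=8, FN=1+7+12=20 → 50/78 = 0.6410
Weighted-F1 score = Σ (supportᵢ/N)·F1 scoreᵢ with N=157: (45/157)·0.6579 + (38/157)·0.7391 + (29/157)·0.6176 + (45/157)·0.6410 = 0.665

0.665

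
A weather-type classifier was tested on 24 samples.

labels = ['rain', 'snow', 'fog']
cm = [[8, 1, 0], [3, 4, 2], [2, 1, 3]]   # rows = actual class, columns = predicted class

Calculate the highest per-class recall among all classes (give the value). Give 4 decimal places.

Per-class recall (TP/(TP+FN)):
  rain: TP=8, FN=1+0=1 → 8/9 = 0.88889
  snow: TP=4, FN=3+2=5 → 4/9 = 0.44444
  fog: TP=3, FN=2+1=3 → 3/6 = 0.50000
Highest is class 'rain' with recall = 0.8889.

0.8889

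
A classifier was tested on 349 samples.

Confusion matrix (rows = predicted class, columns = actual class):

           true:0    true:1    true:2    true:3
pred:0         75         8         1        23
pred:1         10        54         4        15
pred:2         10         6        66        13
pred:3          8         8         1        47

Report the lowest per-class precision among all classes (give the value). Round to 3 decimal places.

0.651

Per-class precision (TP/(TP+FP)):
  0: TP=75, FP=8+1+23=32 → 75/107 = 0.7009
  1: TP=54, FP=10+4+15=29 → 54/83 = 0.6506
  2: TP=66, FP=10+6+13=29 → 66/95 = 0.6947
  3: TP=47, FP=8+8+1=17 → 47/64 = 0.7344
Lowest is class '1' with precision = 0.651.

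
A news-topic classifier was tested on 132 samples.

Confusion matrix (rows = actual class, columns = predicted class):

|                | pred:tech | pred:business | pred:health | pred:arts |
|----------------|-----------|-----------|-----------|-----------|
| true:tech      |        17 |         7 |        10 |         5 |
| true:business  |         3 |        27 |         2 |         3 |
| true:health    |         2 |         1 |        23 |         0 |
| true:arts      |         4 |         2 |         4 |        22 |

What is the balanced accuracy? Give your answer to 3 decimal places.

Balanced accuracy = mean of per-class recall.
  tech: recall = 17/39 = 0.4359
  business: recall = 27/35 = 0.7714
  health: recall = 23/26 = 0.8846
  arts: recall = 22/32 = 0.6875
Mean = (0.4359 + 0.7714 + 0.8846 + 0.6875) / 4 = 0.695

0.695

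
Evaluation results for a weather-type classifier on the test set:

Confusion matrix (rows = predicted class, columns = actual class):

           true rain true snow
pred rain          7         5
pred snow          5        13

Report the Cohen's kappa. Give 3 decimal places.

Observed agreement pₒ = trace/N = 20/30 = 0.6667
Expected agreement pₑ = Σ (rowᵢ·colᵢ)/N² = (12·12 + 18·18)/30² = 0.5200
κ = (pₒ − pₑ)/(1 − pₑ) = (0.6667 − 0.5200)/(1 − 0.5200) = 0.306

0.306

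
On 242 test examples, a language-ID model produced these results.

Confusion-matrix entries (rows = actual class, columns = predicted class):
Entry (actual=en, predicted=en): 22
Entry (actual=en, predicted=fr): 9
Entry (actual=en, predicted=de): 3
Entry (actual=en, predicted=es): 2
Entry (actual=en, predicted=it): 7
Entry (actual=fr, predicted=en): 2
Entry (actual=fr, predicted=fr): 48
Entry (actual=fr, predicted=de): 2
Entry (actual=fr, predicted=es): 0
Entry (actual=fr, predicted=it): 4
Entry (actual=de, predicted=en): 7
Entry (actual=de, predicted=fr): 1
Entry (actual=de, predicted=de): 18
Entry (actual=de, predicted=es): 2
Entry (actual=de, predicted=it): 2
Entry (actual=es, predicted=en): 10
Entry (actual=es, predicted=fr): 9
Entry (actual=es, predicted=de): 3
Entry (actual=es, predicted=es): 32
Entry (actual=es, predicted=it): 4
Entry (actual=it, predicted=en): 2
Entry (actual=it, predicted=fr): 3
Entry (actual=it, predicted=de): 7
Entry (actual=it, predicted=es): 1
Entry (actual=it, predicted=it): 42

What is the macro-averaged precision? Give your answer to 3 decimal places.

0.664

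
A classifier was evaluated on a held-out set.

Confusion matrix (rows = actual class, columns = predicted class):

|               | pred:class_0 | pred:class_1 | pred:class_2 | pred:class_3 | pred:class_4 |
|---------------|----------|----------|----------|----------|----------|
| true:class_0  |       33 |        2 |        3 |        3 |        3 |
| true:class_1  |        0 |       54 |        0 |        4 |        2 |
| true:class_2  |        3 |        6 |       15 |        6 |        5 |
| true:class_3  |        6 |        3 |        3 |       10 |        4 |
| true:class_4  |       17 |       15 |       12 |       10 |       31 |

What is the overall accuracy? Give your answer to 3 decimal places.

Accuracy = trace / total = (33+54+15+10+31=143) / 250 = 143/250 = 0.572

0.572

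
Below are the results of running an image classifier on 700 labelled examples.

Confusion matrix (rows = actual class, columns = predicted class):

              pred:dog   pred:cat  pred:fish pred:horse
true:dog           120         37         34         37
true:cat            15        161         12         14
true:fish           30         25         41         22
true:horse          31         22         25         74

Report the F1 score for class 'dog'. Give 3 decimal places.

0.566

F1 score = 2·TP/(2·TP+FP+FN).
dog: TP=120, FP=15+30+31=76, FN=37+34+37=108 → 240/424 = 0.5660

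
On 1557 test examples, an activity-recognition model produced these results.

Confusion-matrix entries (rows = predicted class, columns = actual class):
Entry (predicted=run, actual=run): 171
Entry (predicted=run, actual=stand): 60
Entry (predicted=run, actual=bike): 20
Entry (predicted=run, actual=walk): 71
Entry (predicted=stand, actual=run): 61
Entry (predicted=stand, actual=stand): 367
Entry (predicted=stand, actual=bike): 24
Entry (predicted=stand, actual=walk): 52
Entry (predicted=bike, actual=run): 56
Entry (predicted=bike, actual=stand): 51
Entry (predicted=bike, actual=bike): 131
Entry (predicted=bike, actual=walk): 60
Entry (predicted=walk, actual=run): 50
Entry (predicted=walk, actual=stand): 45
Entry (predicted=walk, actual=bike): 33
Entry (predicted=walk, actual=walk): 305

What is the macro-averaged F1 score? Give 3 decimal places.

Per-class F1 score (2·TP/(2·TP+FP+FN)):
  run: TP=171, FP=60+20+71=151, FN=61+56+50=167 → 342/660 = 0.5182
  stand: TP=367, FP=61+24+52=137, FN=60+51+45=156 → 734/1027 = 0.7147
  bike: TP=131, FP=56+51+60=167, FN=20+24+33=77 → 262/506 = 0.5178
  walk: TP=305, FP=50+45+33=128, FN=71+52+60=183 → 610/921 = 0.6623
Macro-F1 score = mean = (0.5182 + 0.7147 + 0.5178 + 0.6623) / 4 = 0.603

0.603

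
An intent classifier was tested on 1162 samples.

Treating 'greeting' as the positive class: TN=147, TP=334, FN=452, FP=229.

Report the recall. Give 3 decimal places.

0.425

Recall = TP/(TP+FN) = 334/(334+452) = 334/786 = 0.425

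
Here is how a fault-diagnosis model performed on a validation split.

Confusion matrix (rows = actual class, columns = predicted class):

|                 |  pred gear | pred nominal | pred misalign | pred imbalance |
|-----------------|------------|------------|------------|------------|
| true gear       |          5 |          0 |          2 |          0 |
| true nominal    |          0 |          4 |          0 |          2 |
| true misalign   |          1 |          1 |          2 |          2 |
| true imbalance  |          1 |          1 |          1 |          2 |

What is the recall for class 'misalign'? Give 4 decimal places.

One-vs-rest for 'misalign': TP = diagonal; FP = other classes predicted 'misalign'; FN = 'misalign' predicted as other.
recall = TP/(TP+FN).
misalign: TP=2, FN=1+1+2=4 → 2/6 = 0.33333

0.3333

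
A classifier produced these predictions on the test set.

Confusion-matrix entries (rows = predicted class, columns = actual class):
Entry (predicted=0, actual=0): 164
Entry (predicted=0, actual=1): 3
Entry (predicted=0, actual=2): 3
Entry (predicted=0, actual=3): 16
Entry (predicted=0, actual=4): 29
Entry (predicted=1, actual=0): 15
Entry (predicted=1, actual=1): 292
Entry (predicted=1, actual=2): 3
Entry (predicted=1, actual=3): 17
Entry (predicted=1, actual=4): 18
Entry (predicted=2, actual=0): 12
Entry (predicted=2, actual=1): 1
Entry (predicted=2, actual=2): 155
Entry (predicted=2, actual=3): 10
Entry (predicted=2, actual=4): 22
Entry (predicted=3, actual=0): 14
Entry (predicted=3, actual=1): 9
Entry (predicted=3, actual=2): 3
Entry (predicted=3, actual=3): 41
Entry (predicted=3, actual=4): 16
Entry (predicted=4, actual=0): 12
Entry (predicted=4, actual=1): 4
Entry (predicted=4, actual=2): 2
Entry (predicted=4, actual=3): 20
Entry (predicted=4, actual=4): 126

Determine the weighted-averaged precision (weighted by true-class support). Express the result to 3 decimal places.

0.764

Per-class precision (TP/(TP+FP)):
  0: TP=164, FP=3+3+16+29=51 → 164/215 = 0.7628
  1: TP=292, FP=15+3+17+18=53 → 292/345 = 0.8464
  2: TP=155, FP=12+1+10+22=45 → 155/200 = 0.7750
  3: TP=41, FP=14+9+3+16=42 → 41/83 = 0.4940
  4: TP=126, FP=12+4+2+20=38 → 126/164 = 0.7683
Weighted-precision = Σ (supportᵢ/N)·precisionᵢ with N=1007: (217/1007)·0.7628 + (309/1007)·0.8464 + (166/1007)·0.7750 + (104/1007)·0.4940 + (211/1007)·0.7683 = 0.764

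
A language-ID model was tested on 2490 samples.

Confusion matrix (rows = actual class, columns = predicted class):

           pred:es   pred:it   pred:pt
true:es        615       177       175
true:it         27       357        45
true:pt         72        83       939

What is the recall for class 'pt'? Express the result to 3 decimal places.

0.858

recall = TP/(TP+FN).
pt: TP=939, FN=72+83=155 → 939/1094 = 0.8583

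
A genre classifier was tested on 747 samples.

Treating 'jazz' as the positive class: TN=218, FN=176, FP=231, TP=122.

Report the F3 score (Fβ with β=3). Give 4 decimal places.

Fβ = (1+β²)·TP / ((1+β²)·TP + β²·FN + FP), with β²=9
= 10·122 / (10·122 + 9·176 + 231) = 0.4020

0.4020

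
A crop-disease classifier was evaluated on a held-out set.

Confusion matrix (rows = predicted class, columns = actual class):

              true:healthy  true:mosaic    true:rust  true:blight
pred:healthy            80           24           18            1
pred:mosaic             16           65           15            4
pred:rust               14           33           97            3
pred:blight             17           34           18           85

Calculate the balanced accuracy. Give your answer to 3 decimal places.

0.654

Balanced accuracy = mean of per-class recall.
  healthy: recall = 80/127 = 0.6299
  mosaic: recall = 65/156 = 0.4167
  rust: recall = 97/148 = 0.6554
  blight: recall = 85/93 = 0.9140
Mean = (0.6299 + 0.4167 + 0.6554 + 0.9140) / 4 = 0.654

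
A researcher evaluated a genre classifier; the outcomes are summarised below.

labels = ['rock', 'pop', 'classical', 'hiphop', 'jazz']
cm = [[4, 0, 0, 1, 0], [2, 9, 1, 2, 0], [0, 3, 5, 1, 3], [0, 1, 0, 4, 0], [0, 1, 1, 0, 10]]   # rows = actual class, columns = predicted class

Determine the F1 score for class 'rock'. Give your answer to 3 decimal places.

One-vs-rest for 'rock': TP = diagonal; FP = other classes predicted 'rock'; FN = 'rock' predicted as other.
F1 score = 2·TP/(2·TP+FP+FN).
rock: TP=4, FP=2+0+0+0=2, FN=0+0+1+0=1 → 8/11 = 0.7273

0.727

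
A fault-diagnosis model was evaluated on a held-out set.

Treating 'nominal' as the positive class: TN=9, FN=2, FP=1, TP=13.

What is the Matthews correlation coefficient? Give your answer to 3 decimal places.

0.757

MCC = (TP·TN − FP·FN) / √((TP+FP)(TP+FN)(TN+FP)(TN+FN))
Numerator = 13·9 − 1·2 = 115
Denominator = √(14·15·10·11) = √23100 = 151.9868
MCC = 115 / 151.9868 = 0.757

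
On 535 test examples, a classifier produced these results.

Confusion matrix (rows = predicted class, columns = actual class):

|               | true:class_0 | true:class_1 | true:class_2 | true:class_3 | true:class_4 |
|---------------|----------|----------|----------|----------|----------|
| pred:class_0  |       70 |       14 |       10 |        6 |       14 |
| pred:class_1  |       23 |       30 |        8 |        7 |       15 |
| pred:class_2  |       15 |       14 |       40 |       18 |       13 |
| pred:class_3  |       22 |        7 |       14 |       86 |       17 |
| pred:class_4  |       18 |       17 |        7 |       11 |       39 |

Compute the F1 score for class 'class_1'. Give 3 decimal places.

0.364

Treat 'class_1' as positive and all other classes as negative.
F1 score = 2·TP/(2·TP+FP+FN).
class_1: TP=30, FP=23+8+7+15=53, FN=14+14+7+17=52 → 60/165 = 0.3636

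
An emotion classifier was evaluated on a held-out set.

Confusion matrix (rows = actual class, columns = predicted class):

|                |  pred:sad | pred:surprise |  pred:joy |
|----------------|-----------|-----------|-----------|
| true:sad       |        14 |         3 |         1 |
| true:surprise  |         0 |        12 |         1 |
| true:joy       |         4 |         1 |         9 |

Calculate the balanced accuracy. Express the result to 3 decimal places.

0.781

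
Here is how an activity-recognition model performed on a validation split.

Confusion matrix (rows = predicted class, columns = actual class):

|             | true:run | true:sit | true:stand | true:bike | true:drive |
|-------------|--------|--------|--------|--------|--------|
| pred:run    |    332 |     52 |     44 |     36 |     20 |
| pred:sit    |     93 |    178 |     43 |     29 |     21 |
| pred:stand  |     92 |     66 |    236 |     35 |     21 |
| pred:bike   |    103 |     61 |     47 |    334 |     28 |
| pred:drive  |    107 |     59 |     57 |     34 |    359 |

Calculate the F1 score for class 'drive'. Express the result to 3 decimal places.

0.674

F1 score = 2·TP/(2·TP+FP+FN).
drive: TP=359, FP=107+59+57+34=257, FN=20+21+21+28=90 → 718/1065 = 0.6742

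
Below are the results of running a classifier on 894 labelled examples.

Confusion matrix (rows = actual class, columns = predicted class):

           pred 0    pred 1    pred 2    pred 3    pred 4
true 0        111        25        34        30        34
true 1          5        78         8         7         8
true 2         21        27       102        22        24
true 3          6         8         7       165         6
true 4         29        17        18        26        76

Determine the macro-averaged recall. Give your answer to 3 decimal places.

Per-class recall (TP/(TP+FN)):
  0: TP=111, FN=25+34+30+34=123 → 111/234 = 0.4744
  1: TP=78, FN=5+8+7+8=28 → 78/106 = 0.7358
  2: TP=102, FN=21+27+22+24=94 → 102/196 = 0.5204
  3: TP=165, FN=6+8+7+6=27 → 165/192 = 0.8594
  4: TP=76, FN=29+17+18+26=90 → 76/166 = 0.4578
Macro-recall = mean = (0.4744 + 0.7358 + 0.5204 + 0.8594 + 0.4578) / 5 = 0.610

0.610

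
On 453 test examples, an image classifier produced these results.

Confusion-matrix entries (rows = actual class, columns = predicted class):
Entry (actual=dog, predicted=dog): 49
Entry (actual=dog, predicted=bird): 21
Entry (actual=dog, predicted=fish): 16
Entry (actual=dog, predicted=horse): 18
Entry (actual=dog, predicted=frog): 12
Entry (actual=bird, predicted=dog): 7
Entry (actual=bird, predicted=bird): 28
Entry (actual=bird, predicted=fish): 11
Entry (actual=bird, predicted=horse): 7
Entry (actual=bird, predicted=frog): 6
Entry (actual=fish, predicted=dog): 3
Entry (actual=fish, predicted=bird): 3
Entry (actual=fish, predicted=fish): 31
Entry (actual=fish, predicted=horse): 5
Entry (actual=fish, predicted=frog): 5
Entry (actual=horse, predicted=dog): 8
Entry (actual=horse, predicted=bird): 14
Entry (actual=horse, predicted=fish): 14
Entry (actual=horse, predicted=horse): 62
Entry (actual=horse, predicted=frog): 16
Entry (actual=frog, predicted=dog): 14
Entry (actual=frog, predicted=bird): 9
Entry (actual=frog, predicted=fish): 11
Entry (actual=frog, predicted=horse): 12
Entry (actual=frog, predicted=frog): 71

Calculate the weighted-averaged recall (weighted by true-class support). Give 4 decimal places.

0.5320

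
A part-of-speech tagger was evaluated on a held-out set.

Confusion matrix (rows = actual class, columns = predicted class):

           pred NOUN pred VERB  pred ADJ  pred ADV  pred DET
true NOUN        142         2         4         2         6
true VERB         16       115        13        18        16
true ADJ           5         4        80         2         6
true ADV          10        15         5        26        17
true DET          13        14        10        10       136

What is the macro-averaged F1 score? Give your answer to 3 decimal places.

Per-class F1 score (2·TP/(2·TP+FP+FN)):
  NOUN: TP=142, FP=16+5+10+13=44, FN=2+4+2+6=14 → 284/342 = 0.8304
  VERB: TP=115, FP=2+4+15+14=35, FN=16+13+18+16=63 → 230/328 = 0.7012
  ADJ: TP=80, FP=4+13+5+10=32, FN=5+4+2+6=17 → 160/209 = 0.7656
  ADV: TP=26, FP=2+18+2+10=32, FN=10+15+5+17=47 → 52/131 = 0.3969
  DET: TP=136, FP=6+16+6+17=45, FN=13+14+10+10=47 → 272/364 = 0.7473
Macro-F1 score = mean = (0.8304 + 0.7012 + 0.7656 + 0.3969 + 0.7473) / 5 = 0.688

0.688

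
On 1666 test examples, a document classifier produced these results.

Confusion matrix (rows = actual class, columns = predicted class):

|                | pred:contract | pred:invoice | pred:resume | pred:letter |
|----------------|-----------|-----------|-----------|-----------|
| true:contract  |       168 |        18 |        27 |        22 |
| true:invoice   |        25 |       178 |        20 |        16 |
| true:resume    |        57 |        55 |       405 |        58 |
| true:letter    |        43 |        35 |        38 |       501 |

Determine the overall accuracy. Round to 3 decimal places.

0.752

Accuracy = trace / total = (168+178+405+501=1252) / 1666 = 1252/1666 = 0.752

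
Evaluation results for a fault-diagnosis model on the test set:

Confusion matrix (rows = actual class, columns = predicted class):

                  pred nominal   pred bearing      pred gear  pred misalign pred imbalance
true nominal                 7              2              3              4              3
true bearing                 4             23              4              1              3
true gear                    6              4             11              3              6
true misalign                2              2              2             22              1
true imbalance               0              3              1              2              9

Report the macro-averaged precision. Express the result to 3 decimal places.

Per-class precision (TP/(TP+FP)):
  nominal: TP=7, FP=4+6+2+0=12 → 7/19 = 0.3684
  bearing: TP=23, FP=2+4+2+3=11 → 23/34 = 0.6765
  gear: TP=11, FP=3+4+2+1=10 → 11/21 = 0.5238
  misalign: TP=22, FP=4+1+3+2=10 → 22/32 = 0.6875
  imbalance: TP=9, FP=3+3+6+1=13 → 9/22 = 0.4091
Macro-precision = mean = (0.3684 + 0.6765 + 0.5238 + 0.6875 + 0.4091) / 5 = 0.533

0.533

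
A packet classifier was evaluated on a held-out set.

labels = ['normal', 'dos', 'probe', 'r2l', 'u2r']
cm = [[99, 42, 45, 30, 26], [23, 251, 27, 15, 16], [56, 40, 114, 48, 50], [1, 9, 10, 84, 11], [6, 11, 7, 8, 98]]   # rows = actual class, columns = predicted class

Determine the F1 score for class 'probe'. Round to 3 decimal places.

0.446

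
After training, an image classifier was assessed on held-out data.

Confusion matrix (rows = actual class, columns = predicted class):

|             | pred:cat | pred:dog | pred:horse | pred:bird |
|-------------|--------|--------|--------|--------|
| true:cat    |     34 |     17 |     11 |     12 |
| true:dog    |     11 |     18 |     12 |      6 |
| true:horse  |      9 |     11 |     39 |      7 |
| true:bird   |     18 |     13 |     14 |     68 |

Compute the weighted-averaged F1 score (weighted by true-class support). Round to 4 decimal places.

Per-class F1 score (2·TP/(2·TP+FP+FN)):
  cat: TP=34, FP=11+9+18=38, FN=17+11+12=40 → 68/146 = 0.46575
  dog: TP=18, FP=17+11+13=41, FN=11+12+6=29 → 36/106 = 0.33962
  horse: TP=39, FP=11+12+14=37, FN=9+11+7=27 → 78/142 = 0.54930
  bird: TP=68, FP=12+6+7=25, FN=18+13+14=45 → 136/206 = 0.66019
Weighted-F1 score = Σ (supportᵢ/N)·F1 scoreᵢ with N=300: (74/300)·0.46575 + (47/300)·0.33962 + (66/300)·0.54930 + (113/300)·0.66019 = 0.5376

0.5376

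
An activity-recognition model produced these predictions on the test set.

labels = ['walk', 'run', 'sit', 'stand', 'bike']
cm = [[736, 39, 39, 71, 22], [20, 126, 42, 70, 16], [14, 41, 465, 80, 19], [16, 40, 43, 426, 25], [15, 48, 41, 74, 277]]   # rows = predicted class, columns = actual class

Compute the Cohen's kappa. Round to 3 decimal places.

Observed agreement pₒ = trace/N = 2030/2805 = 0.7237
Expected agreement pₑ = Σ (rowᵢ·colᵢ)/N² = (801·907 + 294·274 + 630·619 + 721·550 + 359·455)/2805² = 0.2233
κ = (pₒ − pₑ)/(1 − pₑ) = (0.7237 − 0.2233)/(1 − 0.2233) = 0.644

0.644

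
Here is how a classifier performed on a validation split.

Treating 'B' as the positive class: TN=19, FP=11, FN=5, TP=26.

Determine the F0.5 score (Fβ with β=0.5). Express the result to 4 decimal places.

Fβ = (1+β²)·TP / ((1+β²)·TP + β²·FN + FP), with β²=1/4
= 1.25·26 / (1.25·26 + 0.25·5 + 11) = 0.7263

0.7263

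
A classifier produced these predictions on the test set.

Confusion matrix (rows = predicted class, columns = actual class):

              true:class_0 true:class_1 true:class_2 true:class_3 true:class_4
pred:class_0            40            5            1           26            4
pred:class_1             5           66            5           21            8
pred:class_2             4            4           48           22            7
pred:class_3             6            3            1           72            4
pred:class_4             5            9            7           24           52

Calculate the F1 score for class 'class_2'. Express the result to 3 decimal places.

0.653

One-vs-rest for 'class_2': TP = diagonal; FP = other classes predicted 'class_2'; FN = 'class_2' predicted as other.
F1 score = 2·TP/(2·TP+FP+FN).
class_2: TP=48, FP=4+4+22+7=37, FN=1+5+1+7=14 → 96/147 = 0.6531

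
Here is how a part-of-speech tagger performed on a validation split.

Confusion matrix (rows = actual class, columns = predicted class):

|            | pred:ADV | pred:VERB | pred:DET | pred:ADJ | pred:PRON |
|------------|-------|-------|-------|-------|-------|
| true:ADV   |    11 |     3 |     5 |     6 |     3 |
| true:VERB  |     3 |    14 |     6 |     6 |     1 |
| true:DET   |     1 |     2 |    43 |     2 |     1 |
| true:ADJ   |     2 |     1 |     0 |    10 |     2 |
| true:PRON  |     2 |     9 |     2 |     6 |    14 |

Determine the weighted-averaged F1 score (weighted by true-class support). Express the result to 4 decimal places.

Per-class F1 score (2·TP/(2·TP+FP+FN)):
  ADV: TP=11, FP=3+1+2+2=8, FN=3+5+6+3=17 → 22/47 = 0.46809
  VERB: TP=14, FP=3+2+1+9=15, FN=3+6+6+1=16 → 28/59 = 0.47458
  DET: TP=43, FP=5+6+0+2=13, FN=1+2+2+1=6 → 86/105 = 0.81905
  ADJ: TP=10, FP=6+6+2+6=20, FN=2+1+0+2=5 → 20/45 = 0.44444
  PRON: TP=14, FP=3+1+1+2=7, FN=2+9+2+6=19 → 28/54 = 0.51852
Weighted-F1 score = Σ (supportᵢ/N)·F1 scoreᵢ with N=155: (28/155)·0.46809 + (30/155)·0.47458 + (49/155)·0.81905 + (15/155)·0.44444 + (33/155)·0.51852 = 0.5887

0.5887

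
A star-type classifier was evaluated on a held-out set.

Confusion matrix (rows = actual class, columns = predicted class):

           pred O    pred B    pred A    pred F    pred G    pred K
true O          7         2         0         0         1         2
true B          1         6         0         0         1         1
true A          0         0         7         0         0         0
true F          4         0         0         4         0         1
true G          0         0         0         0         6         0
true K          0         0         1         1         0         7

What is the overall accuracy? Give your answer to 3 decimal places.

0.712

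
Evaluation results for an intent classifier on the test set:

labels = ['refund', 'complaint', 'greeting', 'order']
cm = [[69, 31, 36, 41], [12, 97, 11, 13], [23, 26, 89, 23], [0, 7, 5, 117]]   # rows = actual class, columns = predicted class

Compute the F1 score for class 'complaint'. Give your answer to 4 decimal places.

One-vs-rest for 'complaint': TP = diagonal; FP = other classes predicted 'complaint'; FN = 'complaint' predicted as other.
F1 score = 2·TP/(2·TP+FP+FN).
complaint: TP=97, FP=31+26+7=64, FN=12+11+13=36 → 194/294 = 0.65986

0.6599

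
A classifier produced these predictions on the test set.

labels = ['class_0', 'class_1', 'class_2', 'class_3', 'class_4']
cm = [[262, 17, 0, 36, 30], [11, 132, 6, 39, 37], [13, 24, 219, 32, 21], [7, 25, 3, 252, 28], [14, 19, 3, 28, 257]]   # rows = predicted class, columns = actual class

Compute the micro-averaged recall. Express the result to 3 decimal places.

Micro-averaging pools counts across classes: ΣTP=1122, ΣFP=393, ΣFN=393.
Micro-recall = TP/(TP+FN) on pooled counts = 0.741 (equals overall accuracy in single-label multiclass).

0.741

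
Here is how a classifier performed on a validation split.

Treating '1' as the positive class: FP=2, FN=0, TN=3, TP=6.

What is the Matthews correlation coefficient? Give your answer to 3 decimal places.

MCC = (TP·TN − FP·FN) / √((TP+FP)(TP+FN)(TN+FP)(TN+FN))
Numerator = 6·3 − 2·0 = 18
Denominator = √(8·6·5·3) = √720 = 26.8328
MCC = 18 / 26.8328 = 0.671

0.671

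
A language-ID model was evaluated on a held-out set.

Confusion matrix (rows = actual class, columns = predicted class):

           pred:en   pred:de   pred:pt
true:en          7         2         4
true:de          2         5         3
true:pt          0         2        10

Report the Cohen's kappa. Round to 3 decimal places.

0.441

Observed agreement pₒ = trace/N = 22/35 = 0.6286
Expected agreement pₑ = Σ (rowᵢ·colᵢ)/N² = (13·9 + 10·9 + 12·17)/35² = 0.3355
κ = (pₒ − pₑ)/(1 − pₑ) = (0.6286 − 0.3355)/(1 − 0.3355) = 0.441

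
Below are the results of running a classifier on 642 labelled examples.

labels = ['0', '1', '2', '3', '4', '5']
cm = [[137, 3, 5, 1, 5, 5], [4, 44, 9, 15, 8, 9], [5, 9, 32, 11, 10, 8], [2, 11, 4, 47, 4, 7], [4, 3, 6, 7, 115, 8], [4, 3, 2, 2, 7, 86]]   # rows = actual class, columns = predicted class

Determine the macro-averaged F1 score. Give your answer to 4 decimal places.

0.6738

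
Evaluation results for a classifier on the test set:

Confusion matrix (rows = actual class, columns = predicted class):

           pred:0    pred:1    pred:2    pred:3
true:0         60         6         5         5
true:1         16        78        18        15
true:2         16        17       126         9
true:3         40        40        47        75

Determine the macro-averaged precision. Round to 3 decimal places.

0.593

Per-class precision (TP/(TP+FP)):
  0: TP=60, FP=16+16+40=72 → 60/132 = 0.4545
  1: TP=78, FP=6+17+40=63 → 78/141 = 0.5532
  2: TP=126, FP=5+18+47=70 → 126/196 = 0.6429
  3: TP=75, FP=5+15+9=29 → 75/104 = 0.7212
Macro-precision = mean = (0.4545 + 0.5532 + 0.6429 + 0.7212) / 4 = 0.593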